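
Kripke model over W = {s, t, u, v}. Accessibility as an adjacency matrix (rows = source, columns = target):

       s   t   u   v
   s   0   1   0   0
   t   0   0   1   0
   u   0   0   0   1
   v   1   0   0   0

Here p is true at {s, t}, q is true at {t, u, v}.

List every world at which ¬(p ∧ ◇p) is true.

{t, u, v}

s: p ∧ ◇p is T. ✗
t: p ∧ ◇p is F. ✓
u: p ∧ ◇p is F. ✓
v: p ∧ ◇p is F. ✓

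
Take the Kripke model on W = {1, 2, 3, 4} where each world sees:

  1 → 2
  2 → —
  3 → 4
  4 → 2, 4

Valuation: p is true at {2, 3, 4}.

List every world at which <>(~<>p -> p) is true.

{1, 3, 4}

1: successors {2}; ~<>p -> p there: 2:T. ✓
2: no successors, so <>(~<>p -> p) fails. ✗
3: successors {4}; ~<>p -> p there: 4:T. ✓
4: successors {2, 4}; ~<>p -> p there: 2:T, 4:T. ✓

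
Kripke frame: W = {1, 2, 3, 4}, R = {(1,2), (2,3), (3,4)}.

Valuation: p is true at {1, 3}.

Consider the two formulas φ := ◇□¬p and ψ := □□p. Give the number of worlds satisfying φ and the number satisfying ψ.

For ◇□¬p:
1: successors {2}; □¬p there: 2:F. ✗
2: successors {3}; □¬p there: 3:T. ✓
3: successors {4}; □¬p there: 4:T. ✓
4: no successors, so ◇□¬p fails. ✗
— 2 worlds.
For □□p:
1: successors {2}; □p there: 2:T. ✓
2: successors {3}; □p there: 3:F. ✗
3: successors {4}; □p there: 4:T. ✓
4: no successors, so □□p holds vacuously. ✓
— 3 worlds.

2 and 3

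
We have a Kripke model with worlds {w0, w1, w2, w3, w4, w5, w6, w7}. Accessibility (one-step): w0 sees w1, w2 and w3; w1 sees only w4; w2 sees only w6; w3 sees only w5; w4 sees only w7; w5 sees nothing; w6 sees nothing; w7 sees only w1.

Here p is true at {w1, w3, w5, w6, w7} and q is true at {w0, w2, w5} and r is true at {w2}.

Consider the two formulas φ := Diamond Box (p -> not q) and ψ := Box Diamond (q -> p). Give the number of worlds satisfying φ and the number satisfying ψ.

6 and 6

For Diamond Box (p -> not q):
w0: successors {w1, w2, w3}; Box (p -> not q) there: w1:T, w2:T, w3:F. ✓
w1: successors {w4}; Box (p -> not q) there: w4:T. ✓
w2: successors {w6}; Box (p -> not q) there: w6:T. ✓
w3: successors {w5}; Box (p -> not q) there: w5:T. ✓
w4: successors {w7}; Box (p -> not q) there: w7:T. ✓
w5: no successors, so Diamond Box (p -> not q) fails. ✗
w6: no successors, so Diamond Box (p -> not q) fails. ✗
w7: successors {w1}; Box (p -> not q) there: w1:T. ✓
— 6 worlds.
For Box Diamond (q -> p):
w0: successors {w1, w2, w3}; Diamond (q -> p) there: w1:T, w2:T, w3:T. ✓
w1: successors {w4}; Diamond (q -> p) there: w4:T. ✓
w2: successors {w6}; Diamond (q -> p) there: w6:F. ✗
w3: successors {w5}; Diamond (q -> p) there: w5:F. ✗
w4: successors {w7}; Diamond (q -> p) there: w7:T. ✓
w5: no successors, so Box Diamond (q -> p) holds vacuously. ✓
w6: no successors, so Box Diamond (q -> p) holds vacuously. ✓
w7: successors {w1}; Diamond (q -> p) there: w1:T. ✓
— 6 worlds.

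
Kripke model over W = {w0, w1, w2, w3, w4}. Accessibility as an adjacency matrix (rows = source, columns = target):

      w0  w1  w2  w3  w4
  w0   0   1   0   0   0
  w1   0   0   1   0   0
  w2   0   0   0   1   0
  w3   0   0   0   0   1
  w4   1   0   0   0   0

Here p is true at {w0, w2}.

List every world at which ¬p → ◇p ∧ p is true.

w0: ¬p is F, ◇p ∧ p is F. ✓
w1: ¬p is T, ◇p ∧ p is F. ✗
w2: ¬p is F, ◇p ∧ p is F. ✓
w3: ¬p is T, ◇p ∧ p is F. ✗
w4: ¬p is T, ◇p ∧ p is F. ✗

{w0, w2}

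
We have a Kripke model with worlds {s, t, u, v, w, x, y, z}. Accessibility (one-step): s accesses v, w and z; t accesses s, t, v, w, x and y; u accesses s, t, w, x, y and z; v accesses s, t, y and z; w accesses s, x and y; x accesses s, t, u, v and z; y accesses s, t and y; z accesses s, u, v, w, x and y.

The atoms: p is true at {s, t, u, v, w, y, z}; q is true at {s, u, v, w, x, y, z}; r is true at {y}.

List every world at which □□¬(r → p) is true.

∅

s: successors {v, w, z}; □¬(r → p) there: v:F, w:F, z:F. ✗
t: successors {s, t, v, w, x, y}; □¬(r → p) there: s:F, t:F, v:F, w:F, x:F, y:F. ✗
u: successors {s, t, w, x, y, z}; □¬(r → p) there: s:F, t:F, w:F, x:F, y:F, z:F. ✗
v: successors {s, t, y, z}; □¬(r → p) there: s:F, t:F, y:F, z:F. ✗
w: successors {s, x, y}; □¬(r → p) there: s:F, x:F, y:F. ✗
x: successors {s, t, u, v, z}; □¬(r → p) there: s:F, t:F, u:F, v:F, z:F. ✗
y: successors {s, t, y}; □¬(r → p) there: s:F, t:F, y:F. ✗
z: successors {s, u, v, w, x, y}; □¬(r → p) there: s:F, u:F, v:F, w:F, x:F, y:F. ✗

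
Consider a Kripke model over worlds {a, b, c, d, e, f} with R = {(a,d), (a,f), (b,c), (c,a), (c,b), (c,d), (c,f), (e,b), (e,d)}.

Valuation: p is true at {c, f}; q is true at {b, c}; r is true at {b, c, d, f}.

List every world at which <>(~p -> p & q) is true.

a: successors {d, f}; ~p -> p & q there: d:F, f:T. ✓
b: successors {c}; ~p -> p & q there: c:T. ✓
c: successors {a, b, d, f}; ~p -> p & q there: a:F, b:F, d:F, f:T. ✓
d: no successors, so <>(~p -> p & q) fails. ✗
e: successors {b, d}; ~p -> p & q there: b:F, d:F. ✗
f: no successors, so <>(~p -> p & q) fails. ✗

{a, b, c}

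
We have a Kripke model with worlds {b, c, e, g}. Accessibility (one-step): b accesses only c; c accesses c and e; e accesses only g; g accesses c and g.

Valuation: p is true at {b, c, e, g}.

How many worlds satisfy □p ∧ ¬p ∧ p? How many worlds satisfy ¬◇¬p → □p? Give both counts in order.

0 and 4

For □p ∧ ¬p ∧ p:
b: □p ∧ ¬p is F, p is T. ✗
c: □p ∧ ¬p is F, p is T. ✗
e: □p ∧ ¬p is F, p is T. ✗
g: □p ∧ ¬p is F, p is T. ✗
— 0 worlds.
For ¬◇¬p → □p:
b: ¬◇¬p is T, □p is T. ✓
c: ¬◇¬p is T, □p is T. ✓
e: ¬◇¬p is T, □p is T. ✓
g: ¬◇¬p is T, □p is T. ✓
— 4 worlds.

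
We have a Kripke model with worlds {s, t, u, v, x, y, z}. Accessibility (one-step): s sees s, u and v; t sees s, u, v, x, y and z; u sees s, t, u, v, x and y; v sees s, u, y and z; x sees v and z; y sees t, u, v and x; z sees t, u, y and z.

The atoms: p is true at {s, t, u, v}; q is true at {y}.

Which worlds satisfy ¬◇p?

s: ◇p is T. ✗
t: ◇p is T. ✗
u: ◇p is T. ✗
v: ◇p is T. ✗
x: ◇p is T. ✗
y: ◇p is T. ✗
z: ◇p is T. ✗

∅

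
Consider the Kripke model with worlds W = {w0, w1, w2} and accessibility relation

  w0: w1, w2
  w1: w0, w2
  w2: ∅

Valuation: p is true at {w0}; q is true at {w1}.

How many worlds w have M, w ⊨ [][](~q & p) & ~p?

1

w0: [][](~q & p) is F, ~p is F. ✗
w1: [][](~q & p) is F, ~p is T. ✗
w2: [][](~q & p) is T, ~p is T. ✓
Satisfying worlds: {w2}.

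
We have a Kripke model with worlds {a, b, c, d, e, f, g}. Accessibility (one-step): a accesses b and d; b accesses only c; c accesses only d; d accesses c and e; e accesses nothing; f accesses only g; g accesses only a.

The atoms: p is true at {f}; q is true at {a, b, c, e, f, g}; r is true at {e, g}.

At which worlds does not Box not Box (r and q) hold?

a: Box not Box (r and q) is T. ✗
b: Box not Box (r and q) is T. ✗
c: Box not Box (r and q) is T. ✗
d: Box not Box (r and q) is F. ✓
e: Box not Box (r and q) is T. ✗
f: Box not Box (r and q) is T. ✗
g: Box not Box (r and q) is T. ✗

{d}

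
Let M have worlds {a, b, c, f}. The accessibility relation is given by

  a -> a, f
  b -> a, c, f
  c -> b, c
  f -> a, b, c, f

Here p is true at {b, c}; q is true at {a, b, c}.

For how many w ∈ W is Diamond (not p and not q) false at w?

1

a: successors {a, f}; not p and not q there: a:F, f:T. ✓
b: successors {a, c, f}; not p and not q there: a:F, c:F, f:T. ✓
c: successors {b, c}; not p and not q there: b:F, c:F. ✗
f: successors {a, b, c, f}; not p and not q there: a:F, b:F, c:F, f:T. ✓
Satisfying worlds: {a, b, f}.
So Diamond (not p and not q) fails at the other 1 world.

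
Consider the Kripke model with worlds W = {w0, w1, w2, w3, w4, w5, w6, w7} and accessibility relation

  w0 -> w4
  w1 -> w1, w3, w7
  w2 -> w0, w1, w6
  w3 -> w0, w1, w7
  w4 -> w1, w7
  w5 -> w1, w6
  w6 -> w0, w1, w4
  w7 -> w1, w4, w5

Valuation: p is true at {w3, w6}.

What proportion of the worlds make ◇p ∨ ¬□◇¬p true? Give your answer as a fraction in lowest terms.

3/8

w0: ◇p is F, ¬□◇¬p is F. ✗
w1: ◇p is T, ¬□◇¬p is F. ✓
w2: ◇p is T, ¬□◇¬p is F. ✓
w3: ◇p is F, ¬□◇¬p is F. ✗
w4: ◇p is F, ¬□◇¬p is F. ✗
w5: ◇p is T, ¬□◇¬p is F. ✓
w6: ◇p is F, ¬□◇¬p is F. ✗
w7: ◇p is F, ¬□◇¬p is F. ✗
That's 3 of 8 worlds, so 3/8.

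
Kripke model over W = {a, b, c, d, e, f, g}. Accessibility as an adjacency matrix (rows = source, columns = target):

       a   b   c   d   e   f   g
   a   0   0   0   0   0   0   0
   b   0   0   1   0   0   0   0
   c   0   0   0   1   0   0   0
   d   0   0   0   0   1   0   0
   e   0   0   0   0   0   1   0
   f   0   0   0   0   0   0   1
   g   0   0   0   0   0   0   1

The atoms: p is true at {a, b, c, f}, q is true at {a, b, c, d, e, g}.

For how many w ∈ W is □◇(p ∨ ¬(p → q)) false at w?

5

a: no successors, so □◇(p ∨ ¬(p → q)) holds vacuously. ✓
b: successors {c}; ◇(p ∨ ¬(p → q)) there: c:F. ✗
c: successors {d}; ◇(p ∨ ¬(p → q)) there: d:F. ✗
d: successors {e}; ◇(p ∨ ¬(p → q)) there: e:T. ✓
e: successors {f}; ◇(p ∨ ¬(p → q)) there: f:F. ✗
f: successors {g}; ◇(p ∨ ¬(p → q)) there: g:F. ✗
g: successors {g}; ◇(p ∨ ¬(p → q)) there: g:F. ✗
Satisfying worlds: {a, d}.
So □◇(p ∨ ¬(p → q)) fails at the other 5 worlds.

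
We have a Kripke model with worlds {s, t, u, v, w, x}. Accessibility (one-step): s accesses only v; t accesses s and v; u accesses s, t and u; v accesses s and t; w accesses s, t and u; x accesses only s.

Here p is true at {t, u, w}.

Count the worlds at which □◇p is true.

1

s: successors {v}; ◇p there: v:T. ✓
t: successors {s, v}; ◇p there: s:F, v:T. ✗
u: successors {s, t, u}; ◇p there: s:F, t:F, u:T. ✗
v: successors {s, t}; ◇p there: s:F, t:F. ✗
w: successors {s, t, u}; ◇p there: s:F, t:F, u:T. ✗
x: successors {s}; ◇p there: s:F. ✗
Satisfying worlds: {s}.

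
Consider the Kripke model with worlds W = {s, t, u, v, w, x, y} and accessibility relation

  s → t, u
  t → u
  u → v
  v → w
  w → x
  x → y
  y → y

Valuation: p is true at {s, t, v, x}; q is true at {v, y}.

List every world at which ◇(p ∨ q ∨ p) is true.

s: successors {t, u}; p ∨ q ∨ p there: t:T, u:F. ✓
t: successors {u}; p ∨ q ∨ p there: u:F. ✗
u: successors {v}; p ∨ q ∨ p there: v:T. ✓
v: successors {w}; p ∨ q ∨ p there: w:F. ✗
w: successors {x}; p ∨ q ∨ p there: x:T. ✓
x: successors {y}; p ∨ q ∨ p there: y:T. ✓
y: successors {y}; p ∨ q ∨ p there: y:T. ✓

{s, u, w, x, y}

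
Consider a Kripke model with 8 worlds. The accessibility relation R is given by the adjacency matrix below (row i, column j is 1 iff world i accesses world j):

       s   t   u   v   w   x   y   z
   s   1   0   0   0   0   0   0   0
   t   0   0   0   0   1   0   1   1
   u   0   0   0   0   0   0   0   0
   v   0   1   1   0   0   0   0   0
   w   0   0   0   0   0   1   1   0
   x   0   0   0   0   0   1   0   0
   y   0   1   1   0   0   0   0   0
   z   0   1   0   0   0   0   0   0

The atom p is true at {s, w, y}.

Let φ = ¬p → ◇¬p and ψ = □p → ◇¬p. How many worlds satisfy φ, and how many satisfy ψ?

For ¬p → ◇¬p:
s: ¬p is F, ◇¬p is F. ✓
t: ¬p is T, ◇¬p is T. ✓
u: ¬p is T, ◇¬p is F. ✗
v: ¬p is T, ◇¬p is T. ✓
w: ¬p is F, ◇¬p is T. ✓
x: ¬p is T, ◇¬p is T. ✓
y: ¬p is F, ◇¬p is T. ✓
z: ¬p is T, ◇¬p is T. ✓
— 7 worlds.
For □p → ◇¬p:
s: □p is T, ◇¬p is F. ✗
t: □p is F, ◇¬p is T. ✓
u: □p is T, ◇¬p is F. ✗
v: □p is F, ◇¬p is T. ✓
w: □p is F, ◇¬p is T. ✓
x: □p is F, ◇¬p is T. ✓
y: □p is F, ◇¬p is T. ✓
z: □p is F, ◇¬p is T. ✓
— 6 worlds.

7 and 6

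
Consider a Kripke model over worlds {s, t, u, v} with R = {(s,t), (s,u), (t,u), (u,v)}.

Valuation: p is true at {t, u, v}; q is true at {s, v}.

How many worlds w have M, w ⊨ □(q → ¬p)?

s: successors {t, u}; q → ¬p there: t:T, u:T. ✓
t: successors {u}; q → ¬p there: u:T. ✓
u: successors {v}; q → ¬p there: v:F. ✗
v: no successors, so □(q → ¬p) holds vacuously. ✓
Satisfying worlds: {s, t, v}.

3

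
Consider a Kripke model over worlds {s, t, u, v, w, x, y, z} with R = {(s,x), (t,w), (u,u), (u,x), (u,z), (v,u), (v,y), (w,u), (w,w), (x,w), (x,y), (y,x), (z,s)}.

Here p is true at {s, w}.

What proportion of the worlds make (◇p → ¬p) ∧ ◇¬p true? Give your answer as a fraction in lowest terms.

5/8

s: ◇p → ¬p is T, ◇¬p is T. ✓
t: ◇p → ¬p is T, ◇¬p is F. ✗
u: ◇p → ¬p is T, ◇¬p is T. ✓
v: ◇p → ¬p is T, ◇¬p is T. ✓
w: ◇p → ¬p is F, ◇¬p is T. ✗
x: ◇p → ¬p is T, ◇¬p is T. ✓
y: ◇p → ¬p is T, ◇¬p is T. ✓
z: ◇p → ¬p is T, ◇¬p is F. ✗
That's 5 of 8 worlds, so 5/8.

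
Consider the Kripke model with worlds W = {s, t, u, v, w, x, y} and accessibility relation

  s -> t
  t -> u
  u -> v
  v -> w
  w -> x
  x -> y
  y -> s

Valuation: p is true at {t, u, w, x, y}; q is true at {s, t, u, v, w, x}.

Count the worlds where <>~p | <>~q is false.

4

s: <>~p is F, <>~q is F. ✗
t: <>~p is F, <>~q is F. ✗
u: <>~p is T, <>~q is F. ✓
v: <>~p is F, <>~q is F. ✗
w: <>~p is F, <>~q is F. ✗
x: <>~p is F, <>~q is T. ✓
y: <>~p is T, <>~q is F. ✓
Satisfying worlds: {u, x, y}.
So <>~p | <>~q fails at the other 4 worlds.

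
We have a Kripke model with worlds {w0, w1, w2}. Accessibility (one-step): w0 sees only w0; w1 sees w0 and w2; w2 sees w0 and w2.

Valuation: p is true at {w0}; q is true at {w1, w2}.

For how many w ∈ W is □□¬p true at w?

w0: successors {w0}; □¬p there: w0:F. ✗
w1: successors {w0, w2}; □¬p there: w0:F, w2:F. ✗
w2: successors {w0, w2}; □¬p there: w0:F, w2:F. ✗
Satisfying worlds: ∅.

0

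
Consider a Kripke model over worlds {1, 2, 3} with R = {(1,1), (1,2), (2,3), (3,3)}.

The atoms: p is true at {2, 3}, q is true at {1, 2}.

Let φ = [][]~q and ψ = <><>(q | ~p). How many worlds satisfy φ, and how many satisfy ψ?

2 and 1

For [][]~q:
1: successors {1, 2}; []~q there: 1:F, 2:T. ✗
2: successors {3}; []~q there: 3:T. ✓
3: successors {3}; []~q there: 3:T. ✓
— 2 worlds.
For <><>(q | ~p):
1: successors {1, 2}; <>(q | ~p) there: 1:T, 2:F. ✓
2: successors {3}; <>(q | ~p) there: 3:F. ✗
3: successors {3}; <>(q | ~p) there: 3:F. ✗
— 1 world.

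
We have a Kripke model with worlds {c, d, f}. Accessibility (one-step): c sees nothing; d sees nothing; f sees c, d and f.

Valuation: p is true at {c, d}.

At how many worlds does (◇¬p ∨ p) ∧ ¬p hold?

1

c: ◇¬p ∨ p is T, ¬p is F. ✗
d: ◇¬p ∨ p is T, ¬p is F. ✗
f: ◇¬p ∨ p is T, ¬p is T. ✓
Satisfying worlds: {f}.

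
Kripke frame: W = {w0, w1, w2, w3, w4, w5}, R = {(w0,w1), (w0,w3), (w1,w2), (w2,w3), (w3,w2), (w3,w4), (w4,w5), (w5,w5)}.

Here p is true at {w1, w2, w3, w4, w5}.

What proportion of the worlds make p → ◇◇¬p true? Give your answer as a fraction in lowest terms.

w0: p is F, ◇◇¬p is F. ✓
w1: p is T, ◇◇¬p is F. ✗
w2: p is T, ◇◇¬p is F. ✗
w3: p is T, ◇◇¬p is F. ✗
w4: p is T, ◇◇¬p is F. ✗
w5: p is T, ◇◇¬p is F. ✗
That's 1 of 6 worlds, so 1/6.

1/6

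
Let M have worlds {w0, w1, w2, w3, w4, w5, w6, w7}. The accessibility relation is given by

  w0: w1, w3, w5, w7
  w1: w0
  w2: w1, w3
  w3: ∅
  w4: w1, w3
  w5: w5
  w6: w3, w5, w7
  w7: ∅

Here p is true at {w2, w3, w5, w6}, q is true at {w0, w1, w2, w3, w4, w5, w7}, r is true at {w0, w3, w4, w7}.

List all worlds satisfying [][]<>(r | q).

{w0, w2, w3, w4, w5, w6, w7}

w0: successors {w1, w3, w5, w7}; []<>(r | q) there: w1:T, w3:T, w5:T, w7:T. ✓
w1: successors {w0}; []<>(r | q) there: w0:F. ✗
w2: successors {w1, w3}; []<>(r | q) there: w1:T, w3:T. ✓
w3: no successors, so [][]<>(r | q) holds vacuously. ✓
w4: successors {w1, w3}; []<>(r | q) there: w1:T, w3:T. ✓
w5: successors {w5}; []<>(r | q) there: w5:T. ✓
w6: successors {w3, w5, w7}; []<>(r | q) there: w3:T, w5:T, w7:T. ✓
w7: no successors, so [][]<>(r | q) holds vacuously. ✓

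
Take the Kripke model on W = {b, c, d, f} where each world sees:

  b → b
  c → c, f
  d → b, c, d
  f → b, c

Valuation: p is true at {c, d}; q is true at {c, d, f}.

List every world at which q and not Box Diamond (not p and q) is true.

{c, d, f}

b: q is F, not Box Diamond (not p and q) is T. ✗
c: q is T, not Box Diamond (not p and q) is T. ✓
d: q is T, not Box Diamond (not p and q) is T. ✓
f: q is T, not Box Diamond (not p and q) is T. ✓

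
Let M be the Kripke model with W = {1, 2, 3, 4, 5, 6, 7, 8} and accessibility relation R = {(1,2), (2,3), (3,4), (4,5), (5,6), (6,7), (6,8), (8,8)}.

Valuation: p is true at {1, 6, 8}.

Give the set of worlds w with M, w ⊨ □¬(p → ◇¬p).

1: successors {2}; ¬(p → ◇¬p) there: 2:F. ✗
2: successors {3}; ¬(p → ◇¬p) there: 3:F. ✗
3: successors {4}; ¬(p → ◇¬p) there: 4:F. ✗
4: successors {5}; ¬(p → ◇¬p) there: 5:F. ✗
5: successors {6}; ¬(p → ◇¬p) there: 6:F. ✗
6: successors {7, 8}; ¬(p → ◇¬p) there: 7:F, 8:T. ✗
7: no successors, so □¬(p → ◇¬p) holds vacuously. ✓
8: successors {8}; ¬(p → ◇¬p) there: 8:T. ✓

{7, 8}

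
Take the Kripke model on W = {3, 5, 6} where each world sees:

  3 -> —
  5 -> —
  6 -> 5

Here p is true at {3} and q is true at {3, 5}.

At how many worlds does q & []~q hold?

2

3: q is T, []~q is T. ✓
5: q is T, []~q is T. ✓
6: q is F, []~q is F. ✗
Satisfying worlds: {3, 5}.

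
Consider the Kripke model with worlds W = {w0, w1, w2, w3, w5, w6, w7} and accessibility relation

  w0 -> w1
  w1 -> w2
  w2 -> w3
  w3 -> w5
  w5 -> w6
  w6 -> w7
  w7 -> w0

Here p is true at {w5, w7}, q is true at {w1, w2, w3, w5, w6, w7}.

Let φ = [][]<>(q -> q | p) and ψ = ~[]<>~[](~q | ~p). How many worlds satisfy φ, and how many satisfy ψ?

7 and 5

For [][]<>(q -> q | p):
w0: successors {w1}; []<>(q -> q | p) there: w1:T. ✓
w1: successors {w2}; []<>(q -> q | p) there: w2:T. ✓
w2: successors {w3}; []<>(q -> q | p) there: w3:T. ✓
w3: successors {w5}; []<>(q -> q | p) there: w5:T. ✓
w5: successors {w6}; []<>(q -> q | p) there: w6:T. ✓
w6: successors {w7}; []<>(q -> q | p) there: w7:T. ✓
w7: successors {w0}; []<>(q -> q | p) there: w0:T. ✓
— 7 worlds.
For ~[]<>~[](~q | ~p):
w0: []<>~[](~q | ~p) is F. ✓
w1: []<>~[](~q | ~p) is T. ✗
w2: []<>~[](~q | ~p) is F. ✓
w3: []<>~[](~q | ~p) is T. ✗
w5: []<>~[](~q | ~p) is F. ✓
w6: []<>~[](~q | ~p) is F. ✓
w7: []<>~[](~q | ~p) is F. ✓
— 5 worlds.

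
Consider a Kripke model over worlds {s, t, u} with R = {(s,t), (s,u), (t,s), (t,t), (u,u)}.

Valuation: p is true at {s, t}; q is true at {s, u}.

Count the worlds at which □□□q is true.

1

s: successors {t, u}; □□q there: t:F, u:T. ✗
t: successors {s, t}; □□q there: s:F, t:F. ✗
u: successors {u}; □□q there: u:T. ✓
Satisfying worlds: {u}.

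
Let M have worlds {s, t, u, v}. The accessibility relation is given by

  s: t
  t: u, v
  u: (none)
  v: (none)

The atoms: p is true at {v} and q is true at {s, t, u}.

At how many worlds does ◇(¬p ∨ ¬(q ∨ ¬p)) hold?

2

s: successors {t}; ¬p ∨ ¬(q ∨ ¬p) there: t:T. ✓
t: successors {u, v}; ¬p ∨ ¬(q ∨ ¬p) there: u:T, v:T. ✓
u: no successors, so ◇(¬p ∨ ¬(q ∨ ¬p)) fails. ✗
v: no successors, so ◇(¬p ∨ ¬(q ∨ ¬p)) fails. ✗
Satisfying worlds: {s, t}.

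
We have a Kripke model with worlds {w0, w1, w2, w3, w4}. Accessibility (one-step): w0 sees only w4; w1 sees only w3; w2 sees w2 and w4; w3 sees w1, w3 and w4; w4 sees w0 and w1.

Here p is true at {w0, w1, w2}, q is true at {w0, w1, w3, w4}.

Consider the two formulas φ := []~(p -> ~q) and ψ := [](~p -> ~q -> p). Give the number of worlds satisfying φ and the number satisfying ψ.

1 and 5

For []~(p -> ~q):
w0: successors {w4}; ~(p -> ~q) there: w4:F. ✗
w1: successors {w3}; ~(p -> ~q) there: w3:F. ✗
w2: successors {w2, w4}; ~(p -> ~q) there: w2:F, w4:F. ✗
w3: successors {w1, w3, w4}; ~(p -> ~q) there: w1:T, w3:F, w4:F. ✗
w4: successors {w0, w1}; ~(p -> ~q) there: w0:T, w1:T. ✓
— 1 world.
For [](~p -> ~q -> p):
w0: successors {w4}; ~p -> ~q -> p there: w4:T. ✓
w1: successors {w3}; ~p -> ~q -> p there: w3:T. ✓
w2: successors {w2, w4}; ~p -> ~q -> p there: w2:T, w4:T. ✓
w3: successors {w1, w3, w4}; ~p -> ~q -> p there: w1:T, w3:T, w4:T. ✓
w4: successors {w0, w1}; ~p -> ~q -> p there: w0:T, w1:T. ✓
— 5 worlds.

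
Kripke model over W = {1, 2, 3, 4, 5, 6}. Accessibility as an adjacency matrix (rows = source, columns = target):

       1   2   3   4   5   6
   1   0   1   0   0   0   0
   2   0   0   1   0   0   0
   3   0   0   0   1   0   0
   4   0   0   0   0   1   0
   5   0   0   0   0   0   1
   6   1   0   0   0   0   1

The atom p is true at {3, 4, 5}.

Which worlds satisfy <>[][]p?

{1, 2, 6}

1: successors {2}; [][]p there: 2:T. ✓
2: successors {3}; [][]p there: 3:T. ✓
3: successors {4}; [][]p there: 4:F. ✗
4: successors {5}; [][]p there: 5:F. ✗
5: successors {6}; [][]p there: 6:F. ✗
6: successors {1, 6}; [][]p there: 1:T, 6:F. ✓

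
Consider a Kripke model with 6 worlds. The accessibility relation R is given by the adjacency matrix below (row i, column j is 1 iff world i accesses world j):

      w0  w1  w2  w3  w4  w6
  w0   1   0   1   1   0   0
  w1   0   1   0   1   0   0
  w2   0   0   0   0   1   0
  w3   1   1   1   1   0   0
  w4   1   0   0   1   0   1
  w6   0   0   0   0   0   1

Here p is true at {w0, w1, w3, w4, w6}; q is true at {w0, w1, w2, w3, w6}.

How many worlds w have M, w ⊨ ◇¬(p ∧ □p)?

w0: successors {w0, w2, w3}; ¬(p ∧ □p) there: w0:T, w2:T, w3:T. ✓
w1: successors {w1, w3}; ¬(p ∧ □p) there: w1:F, w3:T. ✓
w2: successors {w4}; ¬(p ∧ □p) there: w4:F. ✗
w3: successors {w0, w1, w2, w3}; ¬(p ∧ □p) there: w0:T, w1:F, w2:T, w3:T. ✓
w4: successors {w0, w3, w6}; ¬(p ∧ □p) there: w0:T, w3:T, w6:F. ✓
w6: successors {w6}; ¬(p ∧ □p) there: w6:F. ✗
Satisfying worlds: {w0, w1, w3, w4}.

4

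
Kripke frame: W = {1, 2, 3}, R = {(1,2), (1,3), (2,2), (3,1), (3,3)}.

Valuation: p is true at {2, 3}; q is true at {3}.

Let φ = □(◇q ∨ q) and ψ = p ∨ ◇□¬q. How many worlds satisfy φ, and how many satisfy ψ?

1 and 3

For □(◇q ∨ q):
1: successors {2, 3}; ◇q ∨ q there: 2:F, 3:T. ✗
2: successors {2}; ◇q ∨ q there: 2:F. ✗
3: successors {1, 3}; ◇q ∨ q there: 1:T, 3:T. ✓
— 1 world.
For p ∨ ◇□¬q:
1: p is F, ◇□¬q is T. ✓
2: p is T, ◇□¬q is T. ✓
3: p is T, ◇□¬q is F. ✓
— 3 worlds.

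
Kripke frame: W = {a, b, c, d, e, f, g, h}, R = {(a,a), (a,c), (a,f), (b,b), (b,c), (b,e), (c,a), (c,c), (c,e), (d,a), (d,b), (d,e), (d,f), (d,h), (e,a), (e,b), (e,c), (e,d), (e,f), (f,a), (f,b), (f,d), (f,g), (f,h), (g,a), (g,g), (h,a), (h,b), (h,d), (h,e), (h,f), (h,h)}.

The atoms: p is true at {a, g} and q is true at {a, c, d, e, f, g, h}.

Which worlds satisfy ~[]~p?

a: []~p is F. ✓
b: []~p is T. ✗
c: []~p is F. ✓
d: []~p is F. ✓
e: []~p is F. ✓
f: []~p is F. ✓
g: []~p is F. ✓
h: []~p is F. ✓

{a, c, d, e, f, g, h}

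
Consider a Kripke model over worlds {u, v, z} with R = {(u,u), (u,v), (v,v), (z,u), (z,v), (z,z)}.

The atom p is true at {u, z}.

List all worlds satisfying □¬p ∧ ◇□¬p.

u: □¬p is F, ◇□¬p is T. ✗
v: □¬p is T, ◇□¬p is T. ✓
z: □¬p is F, ◇□¬p is T. ✗

{v}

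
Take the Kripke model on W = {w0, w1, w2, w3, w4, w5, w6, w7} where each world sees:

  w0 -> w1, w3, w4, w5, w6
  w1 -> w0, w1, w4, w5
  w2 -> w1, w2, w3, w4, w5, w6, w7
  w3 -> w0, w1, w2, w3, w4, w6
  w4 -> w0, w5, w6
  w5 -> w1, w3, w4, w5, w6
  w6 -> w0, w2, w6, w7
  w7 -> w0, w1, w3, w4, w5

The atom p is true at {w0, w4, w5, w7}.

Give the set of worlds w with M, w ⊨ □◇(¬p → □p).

{w0, w1, w2, w3, w4, w5, w6, w7}

w0: successors {w1, w3, w4, w5, w6}; ◇(¬p → □p) there: w1:T, w3:T, w4:T, w5:T, w6:T. ✓
w1: successors {w0, w1, w4, w5}; ◇(¬p → □p) there: w0:T, w1:T, w4:T, w5:T. ✓
w2: successors {w1, w2, w3, w4, w5, w6, w7}; ◇(¬p → □p) there: w1:T, w2:T, w3:T, w4:T, w5:T, w6:T, w7:T. ✓
w3: successors {w0, w1, w2, w3, w4, w6}; ◇(¬p → □p) there: w0:T, w1:T, w2:T, w3:T, w4:T, w6:T. ✓
w4: successors {w0, w5, w6}; ◇(¬p → □p) there: w0:T, w5:T, w6:T. ✓
w5: successors {w1, w3, w4, w5, w6}; ◇(¬p → □p) there: w1:T, w3:T, w4:T, w5:T, w6:T. ✓
w6: successors {w0, w2, w6, w7}; ◇(¬p → □p) there: w0:T, w2:T, w6:T, w7:T. ✓
w7: successors {w0, w1, w3, w4, w5}; ◇(¬p → □p) there: w0:T, w1:T, w3:T, w4:T, w5:T. ✓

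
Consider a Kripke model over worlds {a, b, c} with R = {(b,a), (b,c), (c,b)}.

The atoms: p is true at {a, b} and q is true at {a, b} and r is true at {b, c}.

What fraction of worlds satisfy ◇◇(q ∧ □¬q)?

a: no successors, so ◇◇(q ∧ □¬q) fails. ✗
b: successors {a, c}; ◇(q ∧ □¬q) there: a:F, c:F. ✗
c: successors {b}; ◇(q ∧ □¬q) there: b:T. ✓
That's 1 of 3 worlds, so 1/3.

1/3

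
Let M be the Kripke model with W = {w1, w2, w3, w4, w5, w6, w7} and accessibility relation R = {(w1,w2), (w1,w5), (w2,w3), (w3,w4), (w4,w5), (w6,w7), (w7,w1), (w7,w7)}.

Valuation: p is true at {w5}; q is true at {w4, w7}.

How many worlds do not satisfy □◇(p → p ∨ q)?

2

w1: successors {w2, w5}; ◇(p → p ∨ q) there: w2:T, w5:F. ✗
w2: successors {w3}; ◇(p → p ∨ q) there: w3:T. ✓
w3: successors {w4}; ◇(p → p ∨ q) there: w4:T. ✓
w4: successors {w5}; ◇(p → p ∨ q) there: w5:F. ✗
w5: no successors, so □◇(p → p ∨ q) holds vacuously. ✓
w6: successors {w7}; ◇(p → p ∨ q) there: w7:T. ✓
w7: successors {w1, w7}; ◇(p → p ∨ q) there: w1:T, w7:T. ✓
Satisfying worlds: {w2, w3, w5, w6, w7}.
So □◇(p → p ∨ q) fails at the other 2 worlds.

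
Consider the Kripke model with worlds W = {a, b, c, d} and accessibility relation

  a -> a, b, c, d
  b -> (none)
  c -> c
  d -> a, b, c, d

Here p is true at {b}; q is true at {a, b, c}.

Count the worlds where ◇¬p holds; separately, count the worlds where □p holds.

For ◇¬p:
a: successors {a, b, c, d}; ¬p there: a:T, b:F, c:T, d:T. ✓
b: no successors, so ◇¬p fails. ✗
c: successors {c}; ¬p there: c:T. ✓
d: successors {a, b, c, d}; ¬p there: a:T, b:F, c:T, d:T. ✓
— 3 worlds.
For □p:
a: successors {a, b, c, d}; p there: a:F, b:T, c:F, d:F. ✗
b: no successors, so □p holds vacuously. ✓
c: successors {c}; p there: c:F. ✗
d: successors {a, b, c, d}; p there: a:F, b:T, c:F, d:F. ✗
— 1 world.

3 and 1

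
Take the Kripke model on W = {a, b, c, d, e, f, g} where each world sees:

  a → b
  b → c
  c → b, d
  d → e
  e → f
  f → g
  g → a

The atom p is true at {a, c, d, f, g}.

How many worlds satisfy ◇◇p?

6

a: successors {b}; ◇p there: b:T. ✓
b: successors {c}; ◇p there: c:T. ✓
c: successors {b, d}; ◇p there: b:T, d:F. ✓
d: successors {e}; ◇p there: e:T. ✓
e: successors {f}; ◇p there: f:T. ✓
f: successors {g}; ◇p there: g:T. ✓
g: successors {a}; ◇p there: a:F. ✗
Satisfying worlds: {a, b, c, d, e, f}.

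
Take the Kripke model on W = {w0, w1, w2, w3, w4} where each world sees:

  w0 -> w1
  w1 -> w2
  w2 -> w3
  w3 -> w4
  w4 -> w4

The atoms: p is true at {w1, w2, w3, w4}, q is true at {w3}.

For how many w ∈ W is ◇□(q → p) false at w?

w0: successors {w1}; □(q → p) there: w1:T. ✓
w1: successors {w2}; □(q → p) there: w2:T. ✓
w2: successors {w3}; □(q → p) there: w3:T. ✓
w3: successors {w4}; □(q → p) there: w4:T. ✓
w4: successors {w4}; □(q → p) there: w4:T. ✓
Satisfying worlds: {w0, w1, w2, w3, w4}.
So ◇□(q → p) fails at the other 0 worlds.

0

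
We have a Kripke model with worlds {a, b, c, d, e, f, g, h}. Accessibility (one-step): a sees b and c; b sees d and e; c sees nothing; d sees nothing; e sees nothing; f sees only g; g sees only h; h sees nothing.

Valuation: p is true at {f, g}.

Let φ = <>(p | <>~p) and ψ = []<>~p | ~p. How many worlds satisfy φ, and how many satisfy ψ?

2 and 7

For <>(p | <>~p):
a: successors {b, c}; p | <>~p there: b:T, c:F. ✓
b: successors {d, e}; p | <>~p there: d:F, e:F. ✗
c: no successors, so <>(p | <>~p) fails. ✗
d: no successors, so <>(p | <>~p) fails. ✗
e: no successors, so <>(p | <>~p) fails. ✗
f: successors {g}; p | <>~p there: g:T. ✓
g: successors {h}; p | <>~p there: h:F. ✗
h: no successors, so <>(p | <>~p) fails. ✗
— 2 worlds.
For []<>~p | ~p:
a: []<>~p is F, ~p is T. ✓
b: []<>~p is F, ~p is T. ✓
c: []<>~p is T, ~p is T. ✓
d: []<>~p is T, ~p is T. ✓
e: []<>~p is T, ~p is T. ✓
f: []<>~p is T, ~p is F. ✓
g: []<>~p is F, ~p is F. ✗
h: []<>~p is T, ~p is T. ✓
— 7 worlds.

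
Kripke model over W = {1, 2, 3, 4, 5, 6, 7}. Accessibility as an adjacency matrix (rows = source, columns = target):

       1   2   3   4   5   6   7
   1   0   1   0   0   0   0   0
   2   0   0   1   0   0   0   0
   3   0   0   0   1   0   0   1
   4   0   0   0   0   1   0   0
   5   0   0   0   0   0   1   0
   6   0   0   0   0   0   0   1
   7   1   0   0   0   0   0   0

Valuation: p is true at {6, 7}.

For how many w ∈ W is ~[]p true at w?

5

1: []p is F. ✓
2: []p is F. ✓
3: []p is F. ✓
4: []p is F. ✓
5: []p is T. ✗
6: []p is T. ✗
7: []p is F. ✓
Satisfying worlds: {1, 2, 3, 4, 7}.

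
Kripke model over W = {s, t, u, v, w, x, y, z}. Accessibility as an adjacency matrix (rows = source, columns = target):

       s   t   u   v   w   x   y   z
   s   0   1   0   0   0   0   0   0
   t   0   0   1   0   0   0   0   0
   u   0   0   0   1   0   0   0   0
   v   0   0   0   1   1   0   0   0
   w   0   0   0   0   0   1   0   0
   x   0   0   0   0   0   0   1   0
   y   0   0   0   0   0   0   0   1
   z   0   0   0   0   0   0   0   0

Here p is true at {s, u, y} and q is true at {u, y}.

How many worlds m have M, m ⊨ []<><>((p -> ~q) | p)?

6

s: successors {t}; <><>((p -> ~q) | p) there: t:T. ✓
t: successors {u}; <><>((p -> ~q) | p) there: u:T. ✓
u: successors {v}; <><>((p -> ~q) | p) there: v:T. ✓
v: successors {v, w}; <><>((p -> ~q) | p) there: v:T, w:T. ✓
w: successors {x}; <><>((p -> ~q) | p) there: x:T. ✓
x: successors {y}; <><>((p -> ~q) | p) there: y:F. ✗
y: successors {z}; <><>((p -> ~q) | p) there: z:F. ✗
z: no successors, so []<><>((p -> ~q) | p) holds vacuously. ✓
Satisfying worlds: {s, t, u, v, w, z}.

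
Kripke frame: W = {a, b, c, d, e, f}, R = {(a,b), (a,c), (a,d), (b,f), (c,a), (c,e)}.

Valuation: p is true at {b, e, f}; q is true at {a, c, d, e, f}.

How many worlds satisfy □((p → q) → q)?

6

a: successors {b, c, d}; (p → q) → q there: b:T, c:T, d:T. ✓
b: successors {f}; (p → q) → q there: f:T. ✓
c: successors {a, e}; (p → q) → q there: a:T, e:T. ✓
d: no successors, so □((p → q) → q) holds vacuously. ✓
e: no successors, so □((p → q) → q) holds vacuously. ✓
f: no successors, so □((p → q) → q) holds vacuously. ✓
Satisfying worlds: {a, b, c, d, e, f}.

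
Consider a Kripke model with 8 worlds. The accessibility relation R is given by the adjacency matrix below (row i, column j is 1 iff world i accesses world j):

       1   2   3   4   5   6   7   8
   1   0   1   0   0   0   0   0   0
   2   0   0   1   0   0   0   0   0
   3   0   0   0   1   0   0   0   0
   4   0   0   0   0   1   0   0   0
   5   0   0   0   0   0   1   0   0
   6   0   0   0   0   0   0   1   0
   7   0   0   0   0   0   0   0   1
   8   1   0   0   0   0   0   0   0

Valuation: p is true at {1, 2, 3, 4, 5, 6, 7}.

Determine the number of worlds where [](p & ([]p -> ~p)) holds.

1

1: successors {2}; p & ([]p -> ~p) there: 2:F. ✗
2: successors {3}; p & ([]p -> ~p) there: 3:F. ✗
3: successors {4}; p & ([]p -> ~p) there: 4:F. ✗
4: successors {5}; p & ([]p -> ~p) there: 5:F. ✗
5: successors {6}; p & ([]p -> ~p) there: 6:F. ✗
6: successors {7}; p & ([]p -> ~p) there: 7:T. ✓
7: successors {8}; p & ([]p -> ~p) there: 8:F. ✗
8: successors {1}; p & ([]p -> ~p) there: 1:F. ✗
Satisfying worlds: {6}.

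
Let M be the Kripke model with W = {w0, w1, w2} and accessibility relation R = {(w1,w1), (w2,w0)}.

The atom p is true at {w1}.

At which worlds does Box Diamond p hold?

w0: no successors, so Box Diamond p holds vacuously. ✓
w1: successors {w1}; Diamond p there: w1:T. ✓
w2: successors {w0}; Diamond p there: w0:F. ✗

{w0, w1}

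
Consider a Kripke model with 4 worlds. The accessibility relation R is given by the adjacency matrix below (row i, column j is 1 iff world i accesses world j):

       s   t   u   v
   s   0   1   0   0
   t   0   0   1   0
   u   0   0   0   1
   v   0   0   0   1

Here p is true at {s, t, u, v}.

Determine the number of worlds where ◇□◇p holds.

4

s: successors {t}; □◇p there: t:T. ✓
t: successors {u}; □◇p there: u:T. ✓
u: successors {v}; □◇p there: v:T. ✓
v: successors {v}; □◇p there: v:T. ✓
Satisfying worlds: {s, t, u, v}.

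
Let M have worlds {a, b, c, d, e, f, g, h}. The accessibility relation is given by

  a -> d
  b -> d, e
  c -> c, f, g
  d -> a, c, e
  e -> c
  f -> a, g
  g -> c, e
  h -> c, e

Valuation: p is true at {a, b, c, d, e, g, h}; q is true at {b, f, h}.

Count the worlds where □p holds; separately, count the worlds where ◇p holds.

7 and 8

For □p:
a: successors {d}; p there: d:T. ✓
b: successors {d, e}; p there: d:T, e:T. ✓
c: successors {c, f, g}; p there: c:T, f:F, g:T. ✗
d: successors {a, c, e}; p there: a:T, c:T, e:T. ✓
e: successors {c}; p there: c:T. ✓
f: successors {a, g}; p there: a:T, g:T. ✓
g: successors {c, e}; p there: c:T, e:T. ✓
h: successors {c, e}; p there: c:T, e:T. ✓
— 7 worlds.
For ◇p:
a: successors {d}; p there: d:T. ✓
b: successors {d, e}; p there: d:T, e:T. ✓
c: successors {c, f, g}; p there: c:T, f:F, g:T. ✓
d: successors {a, c, e}; p there: a:T, c:T, e:T. ✓
e: successors {c}; p there: c:T. ✓
f: successors {a, g}; p there: a:T, g:T. ✓
g: successors {c, e}; p there: c:T, e:T. ✓
h: successors {c, e}; p there: c:T, e:T. ✓
— 8 worlds.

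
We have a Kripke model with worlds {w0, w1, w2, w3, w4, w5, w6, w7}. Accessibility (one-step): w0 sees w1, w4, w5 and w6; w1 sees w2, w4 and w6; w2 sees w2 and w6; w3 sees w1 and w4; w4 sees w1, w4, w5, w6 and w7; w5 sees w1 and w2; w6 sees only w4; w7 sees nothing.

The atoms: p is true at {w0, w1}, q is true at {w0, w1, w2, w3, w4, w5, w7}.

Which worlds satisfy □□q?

{w7}

w0: successors {w1, w4, w5, w6}; □q there: w1:F, w4:F, w5:T, w6:T. ✗
w1: successors {w2, w4, w6}; □q there: w2:F, w4:F, w6:T. ✗
w2: successors {w2, w6}; □q there: w2:F, w6:T. ✗
w3: successors {w1, w4}; □q there: w1:F, w4:F. ✗
w4: successors {w1, w4, w5, w6, w7}; □q there: w1:F, w4:F, w5:T, w6:T, w7:T. ✗
w5: successors {w1, w2}; □q there: w1:F, w2:F. ✗
w6: successors {w4}; □q there: w4:F. ✗
w7: no successors, so □□q holds vacuously. ✓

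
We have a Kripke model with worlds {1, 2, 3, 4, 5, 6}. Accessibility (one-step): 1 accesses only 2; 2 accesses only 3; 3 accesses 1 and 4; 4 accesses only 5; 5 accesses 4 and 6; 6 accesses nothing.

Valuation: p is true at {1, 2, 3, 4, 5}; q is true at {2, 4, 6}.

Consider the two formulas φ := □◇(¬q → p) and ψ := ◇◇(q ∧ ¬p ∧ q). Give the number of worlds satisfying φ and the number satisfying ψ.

For □◇(¬q → p):
1: successors {2}; ◇(¬q → p) there: 2:T. ✓
2: successors {3}; ◇(¬q → p) there: 3:T. ✓
3: successors {1, 4}; ◇(¬q → p) there: 1:T, 4:T. ✓
4: successors {5}; ◇(¬q → p) there: 5:T. ✓
5: successors {4, 6}; ◇(¬q → p) there: 4:T, 6:F. ✗
6: no successors, so □◇(¬q → p) holds vacuously. ✓
— 5 worlds.
For ◇◇(q ∧ ¬p ∧ q):
1: successors {2}; ◇(q ∧ ¬p ∧ q) there: 2:F. ✗
2: successors {3}; ◇(q ∧ ¬p ∧ q) there: 3:F. ✗
3: successors {1, 4}; ◇(q ∧ ¬p ∧ q) there: 1:F, 4:F. ✗
4: successors {5}; ◇(q ∧ ¬p ∧ q) there: 5:T. ✓
5: successors {4, 6}; ◇(q ∧ ¬p ∧ q) there: 4:F, 6:F. ✗
6: no successors, so ◇◇(q ∧ ¬p ∧ q) fails. ✗
— 1 world.

5 and 1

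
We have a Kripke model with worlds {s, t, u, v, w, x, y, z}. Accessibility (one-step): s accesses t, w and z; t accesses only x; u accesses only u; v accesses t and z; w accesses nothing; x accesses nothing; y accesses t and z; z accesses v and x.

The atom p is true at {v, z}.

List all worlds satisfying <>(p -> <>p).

{s, t, u, v, y, z}

s: successors {t, w, z}; p -> <>p there: t:T, w:T, z:T. ✓
t: successors {x}; p -> <>p there: x:T. ✓
u: successors {u}; p -> <>p there: u:T. ✓
v: successors {t, z}; p -> <>p there: t:T, z:T. ✓
w: no successors, so <>(p -> <>p) fails. ✗
x: no successors, so <>(p -> <>p) fails. ✗
y: successors {t, z}; p -> <>p there: t:T, z:T. ✓
z: successors {v, x}; p -> <>p there: v:T, x:T. ✓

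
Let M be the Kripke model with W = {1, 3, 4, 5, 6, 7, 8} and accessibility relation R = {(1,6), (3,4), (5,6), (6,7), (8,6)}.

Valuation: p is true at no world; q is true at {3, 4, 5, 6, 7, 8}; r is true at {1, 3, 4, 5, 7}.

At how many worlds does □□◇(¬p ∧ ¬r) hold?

1: successors {6}; □◇(¬p ∧ ¬r) there: 6:F. ✗
3: successors {4}; □◇(¬p ∧ ¬r) there: 4:T. ✓
4: no successors, so □□◇(¬p ∧ ¬r) holds vacuously. ✓
5: successors {6}; □◇(¬p ∧ ¬r) there: 6:F. ✗
6: successors {7}; □◇(¬p ∧ ¬r) there: 7:T. ✓
7: no successors, so □□◇(¬p ∧ ¬r) holds vacuously. ✓
8: successors {6}; □◇(¬p ∧ ¬r) there: 6:F. ✗
Satisfying worlds: {3, 4, 6, 7}.

4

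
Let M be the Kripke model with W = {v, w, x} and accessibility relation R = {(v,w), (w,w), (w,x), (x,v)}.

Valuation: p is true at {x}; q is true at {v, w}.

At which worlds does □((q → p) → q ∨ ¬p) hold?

v: successors {w}; (q → p) → q ∨ ¬p there: w:T. ✓
w: successors {w, x}; (q → p) → q ∨ ¬p there: w:T, x:F. ✗
x: successors {v}; (q → p) → q ∨ ¬p there: v:T. ✓

{v, x}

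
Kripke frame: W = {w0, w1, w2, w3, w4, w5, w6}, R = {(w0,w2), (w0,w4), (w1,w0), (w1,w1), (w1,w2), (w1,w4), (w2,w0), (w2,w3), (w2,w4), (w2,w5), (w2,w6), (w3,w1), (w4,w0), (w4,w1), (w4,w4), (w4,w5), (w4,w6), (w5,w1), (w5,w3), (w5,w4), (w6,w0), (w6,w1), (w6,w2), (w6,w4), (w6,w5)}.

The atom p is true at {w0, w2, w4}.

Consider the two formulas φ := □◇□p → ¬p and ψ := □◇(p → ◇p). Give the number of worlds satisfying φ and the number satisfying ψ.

6 and 7

For □◇□p → ¬p:
w0: □◇□p is T, ¬p is F. ✗
w1: □◇□p is F, ¬p is T. ✓
w2: □◇□p is F, ¬p is F. ✓
w3: □◇□p is T, ¬p is T. ✓
w4: □◇□p is F, ¬p is F. ✓
w5: □◇□p is F, ¬p is T. ✓
w6: □◇□p is F, ¬p is T. ✓
— 6 worlds.
For □◇(p → ◇p):
w0: successors {w2, w4}; ◇(p → ◇p) there: w2:T, w4:T. ✓
w1: successors {w0, w1, w2, w4}; ◇(p → ◇p) there: w0:T, w1:T, w2:T, w4:T. ✓
w2: successors {w0, w3, w4, w5, w6}; ◇(p → ◇p) there: w0:T, w3:T, w4:T, w5:T, w6:T. ✓
w3: successors {w1}; ◇(p → ◇p) there: w1:T. ✓
w4: successors {w0, w1, w4, w5, w6}; ◇(p → ◇p) there: w0:T, w1:T, w4:T, w5:T, w6:T. ✓
w5: successors {w1, w3, w4}; ◇(p → ◇p) there: w1:T, w3:T, w4:T. ✓
w6: successors {w0, w1, w2, w4, w5}; ◇(p → ◇p) there: w0:T, w1:T, w2:T, w4:T, w5:T. ✓
— 7 worlds.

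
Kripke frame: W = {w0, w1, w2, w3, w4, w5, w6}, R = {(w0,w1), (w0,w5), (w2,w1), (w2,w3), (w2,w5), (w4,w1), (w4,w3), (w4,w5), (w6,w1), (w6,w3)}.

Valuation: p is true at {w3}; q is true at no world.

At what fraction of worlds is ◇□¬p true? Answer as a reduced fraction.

4/7

w0: successors {w1, w5}; □¬p there: w1:T, w5:T. ✓
w1: no successors, so ◇□¬p fails. ✗
w2: successors {w1, w3, w5}; □¬p there: w1:T, w3:T, w5:T. ✓
w3: no successors, so ◇□¬p fails. ✗
w4: successors {w1, w3, w5}; □¬p there: w1:T, w3:T, w5:T. ✓
w5: no successors, so ◇□¬p fails. ✗
w6: successors {w1, w3}; □¬p there: w1:T, w3:T. ✓
That's 4 of 7 worlds, so 4/7.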